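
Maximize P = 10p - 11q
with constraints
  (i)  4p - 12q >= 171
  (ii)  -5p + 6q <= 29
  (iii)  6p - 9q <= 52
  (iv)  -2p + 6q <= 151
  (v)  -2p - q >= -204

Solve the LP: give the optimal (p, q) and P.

The optimum lies where 4p - 12q = 171 and 6p - 9q = 52.
Solving simultaneously gives p = -305/12, q = -409/18.

p = -305/12, q = -409/18, maximum P = -38/9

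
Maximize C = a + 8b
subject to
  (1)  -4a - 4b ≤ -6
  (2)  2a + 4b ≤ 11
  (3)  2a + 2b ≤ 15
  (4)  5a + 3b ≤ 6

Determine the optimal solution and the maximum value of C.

The optimum lies where -4a - 4b = -6 and 2a + 4b = 11.
Solving simultaneously gives a = -5/2, b = 4.

a = -5/2, b = 4, maximum C = 59/2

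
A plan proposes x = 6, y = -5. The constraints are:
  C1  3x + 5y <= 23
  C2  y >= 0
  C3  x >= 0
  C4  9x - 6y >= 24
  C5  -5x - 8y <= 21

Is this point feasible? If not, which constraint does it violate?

Constraint C2: y = -5, which is not ≥ 0. All other constraints are satisfied.

not feasible — violates C2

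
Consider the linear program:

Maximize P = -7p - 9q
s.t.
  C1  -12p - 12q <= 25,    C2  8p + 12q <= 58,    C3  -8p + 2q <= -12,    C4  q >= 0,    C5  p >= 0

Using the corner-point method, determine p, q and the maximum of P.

Corner points and P = -7p - 9q:
  (65/28, 23/7) → P = -1283/28
  (29/4, 0) → P = -203/4
  (3/2, 0) → P = -21/2

At the optimal vertex, -8p + 2q = -12 and q = 0.
Solving simultaneously gives p = 3/2, q = 0.

p = 3/2, q = 0, maximum P = -21/2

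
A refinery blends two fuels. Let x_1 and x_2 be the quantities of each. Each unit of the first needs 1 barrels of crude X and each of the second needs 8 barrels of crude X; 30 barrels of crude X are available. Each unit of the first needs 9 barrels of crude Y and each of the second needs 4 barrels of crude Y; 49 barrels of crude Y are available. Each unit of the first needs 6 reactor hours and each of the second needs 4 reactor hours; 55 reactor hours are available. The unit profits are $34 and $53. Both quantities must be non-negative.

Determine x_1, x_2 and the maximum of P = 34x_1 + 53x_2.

x_1 = 4, x_2 = 13/4, maximum P = 1233/4

Corner points and P = 34x_1 + 53x_2:
  (0, 0) → P = 0
  (0, 15/4) → P = 795/4
  (49/9, 0) → P = 1666/9
  (4, 13/4) → P = 1233/4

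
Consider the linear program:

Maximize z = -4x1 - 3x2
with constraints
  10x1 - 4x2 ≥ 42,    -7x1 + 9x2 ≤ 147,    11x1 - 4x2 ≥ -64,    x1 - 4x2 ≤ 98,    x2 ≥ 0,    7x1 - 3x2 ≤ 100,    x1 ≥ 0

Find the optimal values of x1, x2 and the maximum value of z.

Vertices and z = -4x1 - 3x2:
  (483/31, 882/31) → z = -4578/31
  (21/5, 0) → z = -84/5
  (447/14, 247/6) → z = -3517/14
  (100/7, 0) → z = -400/7

At the optimal vertex, 10x1 - 4x2 = 42 and x2 = 0.
Solving simultaneously gives x1 = 21/5, x2 = 0.

x1 = 21/5, x2 = 0, maximum z = -84/5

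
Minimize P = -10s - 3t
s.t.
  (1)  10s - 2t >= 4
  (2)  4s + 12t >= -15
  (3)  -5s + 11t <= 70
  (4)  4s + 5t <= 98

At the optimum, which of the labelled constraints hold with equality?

Extreme points and P = -10s - 3t:
  (9/64, -83/64) → P = 159/64
  (46/25, 36/5) → P = -40
  (1251/28, -113/7) → P = -5577/14
  (728/69, 770/69) → P = -9590/69

The minimum is at (1251/28, -113/7). Substituting into each constraint, equality holds for (2) and (4); the remaining constraints have slack.

(2) and (4)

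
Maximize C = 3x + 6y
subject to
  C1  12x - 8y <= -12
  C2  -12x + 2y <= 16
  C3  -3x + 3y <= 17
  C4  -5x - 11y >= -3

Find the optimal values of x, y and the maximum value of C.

x = -27/43, y = 24/43, maximum C = 63/43

Extreme points and C = 3x + 6y:
  (-13/9, -2/3) → C = -25/3
  (-27/43, 24/43) → C = 63/43
  (-85/71, 58/71) → C = 93/71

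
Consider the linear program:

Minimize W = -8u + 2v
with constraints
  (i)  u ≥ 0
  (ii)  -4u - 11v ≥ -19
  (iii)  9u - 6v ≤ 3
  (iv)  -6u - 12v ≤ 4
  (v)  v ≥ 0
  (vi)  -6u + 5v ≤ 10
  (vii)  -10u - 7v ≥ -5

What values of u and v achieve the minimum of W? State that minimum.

Feasible corners and W = -8u + 2v:
  (0, 0) → W = 0
  (0, 5/7) → W = 10/7
  (1/3, 0) → W = -8/3
  (17/41, 5/41) → W = -126/41

u = 17/41, v = 5/41, minimum W = -126/41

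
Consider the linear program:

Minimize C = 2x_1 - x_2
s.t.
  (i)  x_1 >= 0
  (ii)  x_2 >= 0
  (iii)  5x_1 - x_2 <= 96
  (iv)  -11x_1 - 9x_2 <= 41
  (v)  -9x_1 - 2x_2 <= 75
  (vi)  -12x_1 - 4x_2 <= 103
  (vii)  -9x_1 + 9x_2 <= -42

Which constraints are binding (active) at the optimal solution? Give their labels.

Vertices and C = 2x_1 - x_2:
  (96/5, 0) → C = 192/5
  (14/3, 0) → C = 28/3
  (137/6, 109/6) → C = 55/2

The minimum is at (14/3, 0). Substituting into each constraint, equality holds for (ii) and (vii); the remaining constraints have slack.

(ii) and (vii)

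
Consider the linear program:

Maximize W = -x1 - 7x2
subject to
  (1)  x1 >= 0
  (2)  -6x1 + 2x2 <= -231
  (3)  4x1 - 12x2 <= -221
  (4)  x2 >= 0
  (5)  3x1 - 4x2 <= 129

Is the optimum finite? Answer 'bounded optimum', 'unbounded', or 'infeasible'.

Extreme points and W = -x1 - 7x2:
  (1607/32, 1125/32) → W = -4741/16
  (608/5, 1179/20) → W = -2137/4
The feasible region has finitely many vertices and no improving ray; the maximum is -4741/16 at (1607/32, 1125/32).

bounded optimum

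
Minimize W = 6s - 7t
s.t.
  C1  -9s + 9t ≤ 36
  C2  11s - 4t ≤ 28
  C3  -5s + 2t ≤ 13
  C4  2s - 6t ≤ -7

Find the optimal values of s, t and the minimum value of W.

The optimum lies where -9s + 9t = 36 and 11s - 4t = 28.
Solving simultaneously gives s = 44/7, t = 72/7.

s = 44/7, t = 72/7, minimum W = -240/7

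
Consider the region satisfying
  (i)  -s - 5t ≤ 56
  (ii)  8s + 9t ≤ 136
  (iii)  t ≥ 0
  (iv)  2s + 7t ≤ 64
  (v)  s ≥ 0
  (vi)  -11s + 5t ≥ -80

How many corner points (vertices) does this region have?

Pairwise boundary intersections that survive every other constraint:
  (188/19, 120/19)
  (1400/139, 856/139)
  (0, 0)
  (80/11, 0)
  (0, 64/7)

5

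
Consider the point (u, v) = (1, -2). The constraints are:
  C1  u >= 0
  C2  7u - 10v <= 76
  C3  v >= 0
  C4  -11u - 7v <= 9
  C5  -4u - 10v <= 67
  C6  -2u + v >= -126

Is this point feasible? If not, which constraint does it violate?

not feasible — violates C3

Constraint C3: v = -2, which is not ≥ 0. All other constraints are satisfied.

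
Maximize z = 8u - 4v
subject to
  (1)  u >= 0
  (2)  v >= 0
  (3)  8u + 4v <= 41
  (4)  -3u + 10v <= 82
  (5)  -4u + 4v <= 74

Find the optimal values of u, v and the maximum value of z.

Feasible corners and z = 8u - 4v:
  (0, 0) → z = 0
  (0, 41/5) → z = -164/5
  (41/8, 0) → z = 41
  (41/46, 779/92) → z = -615/23

At the optimal vertex, v = 0 and 8u + 4v = 41.
Solving simultaneously gives u = 41/8, v = 0.

u = 41/8, v = 0, maximum z = 41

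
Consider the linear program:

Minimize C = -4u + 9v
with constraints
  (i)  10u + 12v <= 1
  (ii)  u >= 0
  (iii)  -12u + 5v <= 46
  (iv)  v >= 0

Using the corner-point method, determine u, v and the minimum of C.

Feasible corners and C = -4u + 9v:
  (0, 1/12) → C = 3/4
  (1/10, 0) → C = -2/5
  (0, 0) → C = 0

u = 1/10, v = 0, minimum C = -2/5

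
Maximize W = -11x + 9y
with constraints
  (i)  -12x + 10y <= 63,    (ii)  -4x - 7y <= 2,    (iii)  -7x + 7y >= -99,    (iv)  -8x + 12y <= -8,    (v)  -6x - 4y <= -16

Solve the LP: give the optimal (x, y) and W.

The binding constraints are -8x + 12y = -8 and -6x - 4y = -16.
Solving simultaneously gives x = 28/13, y = 10/13.

x = 28/13, y = 10/13, maximum W = -218/13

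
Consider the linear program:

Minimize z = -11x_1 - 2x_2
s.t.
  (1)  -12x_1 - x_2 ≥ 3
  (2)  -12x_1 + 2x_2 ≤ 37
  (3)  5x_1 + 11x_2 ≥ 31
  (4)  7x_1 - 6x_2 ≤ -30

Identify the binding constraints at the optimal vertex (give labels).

(1) and (2)

Corner points and z = -11x_1 - 2x_2:
  (-43/36, 34/3) → z = -343/36
  (-48/79, 339/79) → z = -150/79
  (-345/142, 557/142) → z = 2681/142
  (-144/107, 367/107) → z = 850/107

The minimum is at (-43/36, 34/3). Substituting into each constraint, equality holds for (1) and (2); the remaining constraints have slack.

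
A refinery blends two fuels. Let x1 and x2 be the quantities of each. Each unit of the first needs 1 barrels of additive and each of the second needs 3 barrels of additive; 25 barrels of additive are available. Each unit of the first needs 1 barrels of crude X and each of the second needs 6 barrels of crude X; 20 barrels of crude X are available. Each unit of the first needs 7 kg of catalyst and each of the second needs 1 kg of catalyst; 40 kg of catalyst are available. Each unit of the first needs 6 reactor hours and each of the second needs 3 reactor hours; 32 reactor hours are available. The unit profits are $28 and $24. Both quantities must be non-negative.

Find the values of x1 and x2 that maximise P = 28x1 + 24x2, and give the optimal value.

x1 = 4, x2 = 8/3, maximum P = 176

Extreme points and P = 28x1 + 24x2:
  (0, 0) → P = 0
  (0, 10/3) → P = 80
  (16/3, 0) → P = 448/3
  (4, 8/3) → P = 176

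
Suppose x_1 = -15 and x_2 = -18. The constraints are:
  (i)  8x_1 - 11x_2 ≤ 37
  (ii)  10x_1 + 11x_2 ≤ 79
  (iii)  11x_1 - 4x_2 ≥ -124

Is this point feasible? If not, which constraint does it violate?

not feasible — violates (i)

Constraint (i): 8x_1 - 11x_2 = 78, which is not ≤ 37. All other constraints are satisfied.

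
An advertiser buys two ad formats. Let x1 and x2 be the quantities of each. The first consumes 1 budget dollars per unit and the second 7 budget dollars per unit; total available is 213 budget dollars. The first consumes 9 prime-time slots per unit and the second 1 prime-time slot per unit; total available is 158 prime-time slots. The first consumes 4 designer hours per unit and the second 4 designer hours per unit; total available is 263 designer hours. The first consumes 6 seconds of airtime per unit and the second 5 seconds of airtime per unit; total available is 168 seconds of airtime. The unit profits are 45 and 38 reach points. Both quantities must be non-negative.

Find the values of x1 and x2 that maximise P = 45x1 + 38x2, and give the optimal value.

Corner points and P = 45x1 + 38x2:
  (0, 0) → P = 0
  (0, 213/7) → P = 8094/7
  (158/9, 0) → P = 790
  (3, 30) → P = 1275
  (622/39, 188/13) → P = 16474/13

At the optimal vertex, x1 + 7x2 = 213 and 6x1 + 5x2 = 168.
Solving simultaneously gives x1 = 3, x2 = 30.

x1 = 3, x2 = 30, maximum P = 1275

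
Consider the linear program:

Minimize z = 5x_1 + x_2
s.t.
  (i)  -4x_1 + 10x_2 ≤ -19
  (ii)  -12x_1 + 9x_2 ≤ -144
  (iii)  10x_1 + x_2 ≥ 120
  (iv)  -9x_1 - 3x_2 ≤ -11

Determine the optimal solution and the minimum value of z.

Feasible corners and z = 5x_1 + x_2:
  (423/28, 29/7) → z = 2231/28
  (12, 0) → z = 60
  (349/21, -970/21) → z = 775/21
The feasible region is unbounded (it extends along (5, 2), (1, -3)), but z strictly increases along every unbounded feasible direction, so there is no improving ray and the minimum is attained at a vertex.

x_1 = 349/21, x_2 = -970/21, minimum z = 775/21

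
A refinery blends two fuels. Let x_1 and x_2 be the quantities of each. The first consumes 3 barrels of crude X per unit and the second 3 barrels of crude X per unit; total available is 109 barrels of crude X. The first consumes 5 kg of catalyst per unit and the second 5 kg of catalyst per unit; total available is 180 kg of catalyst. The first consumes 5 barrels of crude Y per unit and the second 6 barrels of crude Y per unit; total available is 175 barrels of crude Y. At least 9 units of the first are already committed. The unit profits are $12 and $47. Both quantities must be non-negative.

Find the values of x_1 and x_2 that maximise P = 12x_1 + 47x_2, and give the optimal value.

x_1 = 9, x_2 = 65/3, maximum P = 3379/3

Extreme points and P = 12x_1 + 47x_2:
  (35, 0) → P = 420
  (9, 0) → P = 108
  (9, 65/3) → P = 3379/3

The optimum lies where 5x_1 + 6x_2 = 175 and x_1 = 9.
Solving simultaneously gives x_1 = 9, x_2 = 65/3.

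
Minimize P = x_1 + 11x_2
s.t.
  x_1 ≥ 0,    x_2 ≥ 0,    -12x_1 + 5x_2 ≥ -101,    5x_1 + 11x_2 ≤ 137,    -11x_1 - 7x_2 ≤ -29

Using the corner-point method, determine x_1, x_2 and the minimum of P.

Corner points and P = x_1 + 11x_2:
  (0, 137/11) → P = 137
  (0, 29/7) → P = 319/7
  (101/12, 0) → P = 101/12
  (29/11, 0) → P = 29/11
  (1796/157, 1139/157) → P = 14325/157

The optimum lies where x_2 = 0 and -11x_1 - 7x_2 = -29.
Solving simultaneously gives x_1 = 29/11, x_2 = 0.

x_1 = 29/11, x_2 = 0, minimum P = 29/11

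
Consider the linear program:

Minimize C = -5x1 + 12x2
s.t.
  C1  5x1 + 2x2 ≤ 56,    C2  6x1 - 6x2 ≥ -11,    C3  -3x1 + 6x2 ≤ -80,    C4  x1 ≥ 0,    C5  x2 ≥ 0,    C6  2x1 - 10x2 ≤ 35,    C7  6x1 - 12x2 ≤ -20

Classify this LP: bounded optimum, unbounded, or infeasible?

Constraints -3x1 + 6x2 ≤ -80 and 6x1 - 12x2 ≤ -20 have parallel boundaries but demand opposite sides — no point can satisfy both, so the region is empty.

infeasible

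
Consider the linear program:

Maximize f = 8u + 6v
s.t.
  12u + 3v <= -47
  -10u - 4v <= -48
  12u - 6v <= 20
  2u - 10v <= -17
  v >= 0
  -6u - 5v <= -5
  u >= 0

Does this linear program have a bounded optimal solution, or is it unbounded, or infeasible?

The boundaries 12u + 3v = -47 and -10u - 4v = -48 meet at (-166/9, 523/9), but that point violates u ≥ 0. Every candidate vertex is excluded by some other constraint, so the feasible region is empty.

infeasible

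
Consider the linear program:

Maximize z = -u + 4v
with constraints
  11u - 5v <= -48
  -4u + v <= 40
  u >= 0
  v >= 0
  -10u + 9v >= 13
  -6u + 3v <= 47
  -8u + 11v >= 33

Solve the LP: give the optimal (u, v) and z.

u = 91/3, v = 229/3, maximum z = 275

Feasible corners and z = -u + 4v:
  (0, 48/5) → z = 192/5
  (91/3, 229/3) → z = 275
  (0, 47/3) → z = 188/3

At the optimal vertex, 11u - 5v = -48 and -6u + 3v = 47.
Solving simultaneously gives u = 91/3, v = 229/3.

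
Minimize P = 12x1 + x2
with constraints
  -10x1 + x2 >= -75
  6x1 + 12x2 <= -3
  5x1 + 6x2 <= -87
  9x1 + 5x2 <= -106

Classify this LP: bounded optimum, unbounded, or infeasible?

unbounded

From the feasible point (269/59, -1735/59), moving in the direction (-12, 6) keeps every constraint satisfied while P decreases without bound.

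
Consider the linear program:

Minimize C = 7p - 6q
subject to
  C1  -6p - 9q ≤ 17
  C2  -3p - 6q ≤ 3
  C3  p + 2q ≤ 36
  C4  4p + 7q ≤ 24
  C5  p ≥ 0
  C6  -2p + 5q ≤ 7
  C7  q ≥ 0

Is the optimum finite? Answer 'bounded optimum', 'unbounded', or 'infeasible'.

Corner points and C = 7p - 6q:
  (71/34, 38/17) → C = 41/34
  (6, 0) → C = 42
  (0, 7/5) → C = -42/5
  (0, 0) → C = 0
The feasible region has finitely many vertices and no improving ray; the minimum is -42/5 at (0, 7/5).

bounded optimum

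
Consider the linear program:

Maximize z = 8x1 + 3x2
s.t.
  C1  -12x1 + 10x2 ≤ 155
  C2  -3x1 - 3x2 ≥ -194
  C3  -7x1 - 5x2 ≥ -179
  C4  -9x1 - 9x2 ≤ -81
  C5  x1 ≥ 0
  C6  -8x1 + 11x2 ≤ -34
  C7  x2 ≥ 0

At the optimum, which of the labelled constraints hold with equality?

C3 and C7

Corner points and z = 8x1 + 3x2:
  (713/39, 398/39) → z = 6898/39
  (179/7, 0) → z = 1432/7
  (7, 2) → z = 62
  (9, 0) → z = 72

The maximum is at (179/7, 0). Substituting into each constraint, equality holds for C3 and C7; the remaining constraints have slack.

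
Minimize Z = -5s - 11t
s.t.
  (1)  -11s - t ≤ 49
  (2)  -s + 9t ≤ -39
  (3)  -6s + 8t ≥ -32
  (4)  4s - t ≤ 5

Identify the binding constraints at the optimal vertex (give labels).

(2) and (3)

Extreme points and Z = -5s - 11t:
  (-201/50, -239/50) → Z = 1817/25
  (-180/47, -323/47) → Z = 4453/47
  (-12/23, -101/23) → Z = 1171/23

The minimum is at (-12/23, -101/23). Substituting into each constraint, equality holds for (2) and (3); the remaining constraints have slack.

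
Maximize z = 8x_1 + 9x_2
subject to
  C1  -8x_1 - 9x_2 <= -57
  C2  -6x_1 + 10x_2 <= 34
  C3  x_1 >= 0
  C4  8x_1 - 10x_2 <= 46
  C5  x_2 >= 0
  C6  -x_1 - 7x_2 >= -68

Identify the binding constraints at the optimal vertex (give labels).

Feasible corners and z = 8x_1 + 9x_2:
  (132/67, 307/67) → z = 57
  (123/19, 11/19) → z = 57
  (17/2, 17/2) → z = 289/2
  (167/11, 83/11) → z = 2083/11

The maximum is at (167/11, 83/11). Substituting into each constraint, equality holds for C4 and C6; the remaining constraints have slack.

C4 and C6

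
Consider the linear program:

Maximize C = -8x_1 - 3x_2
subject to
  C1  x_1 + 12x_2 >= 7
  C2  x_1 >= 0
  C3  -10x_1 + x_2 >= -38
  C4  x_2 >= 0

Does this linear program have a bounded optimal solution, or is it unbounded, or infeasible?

Extreme points and C = -8x_1 - 3x_2:
  (0, 7/12) → C = -7/4
  (463/121, 32/121) → C = -3800/121
The feasible region has finitely many vertices and no improving ray; the maximum is -7/4 at (0, 7/12).

bounded optimum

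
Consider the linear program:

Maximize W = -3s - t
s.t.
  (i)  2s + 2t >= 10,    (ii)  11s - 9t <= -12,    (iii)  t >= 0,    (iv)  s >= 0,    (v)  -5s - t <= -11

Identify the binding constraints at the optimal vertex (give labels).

Extreme points and W = -3s - t:
  (33/20, 67/20) → W = -83/10
  (3/2, 7/2) → W = -8
  (0, 11) → W = -11
The feasible region is unbounded (it extends along (0, 1), (9, 11)), but W strictly decreases along every unbounded feasible direction, so there is no improving ray and the maximum is attained at a vertex.

The maximum is at (3/2, 7/2). Substituting into each constraint, equality holds for (i) and (v); the remaining constraints have slack.

(i) and (v)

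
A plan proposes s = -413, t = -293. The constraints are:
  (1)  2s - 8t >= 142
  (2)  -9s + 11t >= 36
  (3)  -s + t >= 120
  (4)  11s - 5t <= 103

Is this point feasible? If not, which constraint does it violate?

(1): 1518 ≥ 142 ✓
(2): 494 ≥ 36 ✓
(3): 120 ≥ 120 ✓
(4): -3078 ≤ 103 ✓

feasible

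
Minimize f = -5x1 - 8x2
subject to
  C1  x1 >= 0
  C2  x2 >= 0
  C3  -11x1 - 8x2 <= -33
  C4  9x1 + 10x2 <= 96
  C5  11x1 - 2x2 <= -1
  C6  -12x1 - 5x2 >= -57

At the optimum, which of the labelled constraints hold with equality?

C1 and C4

Vertices and f = -5x1 - 8x2:
  (0, 33/8) → f = -33
  (0, 48/5) → f = -384/5
  (29/55, 17/5) → f = -1641/55
  (6/5, 213/25) → f = -1854/25
  (109/79, 639/79) → f = -5657/79

The minimum is at (0, 48/5). Substituting into each constraint, equality holds for C1 and C4; the remaining constraints have slack.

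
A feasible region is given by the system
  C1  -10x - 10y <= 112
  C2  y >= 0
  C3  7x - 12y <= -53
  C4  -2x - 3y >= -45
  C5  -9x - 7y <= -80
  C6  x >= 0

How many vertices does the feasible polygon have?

Of the 15 pairwise boundary intersections, those satisfying every inequality are:
  (127/15, 421/45)
  (589/157, 1037/157)
  (0, 15)
  (0, 80/7)

4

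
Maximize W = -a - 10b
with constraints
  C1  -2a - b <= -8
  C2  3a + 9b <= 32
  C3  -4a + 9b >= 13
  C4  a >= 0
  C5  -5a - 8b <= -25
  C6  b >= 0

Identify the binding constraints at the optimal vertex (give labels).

Vertices and W = -a - 10b:
  (8/3, 8/3) → W = -88/3
  (59/22, 29/11) → W = -639/22
  (19/7, 167/63) → W = -263/9

The maximum is at (59/22, 29/11). Substituting into each constraint, equality holds for C1 and C3; the remaining constraints have slack.

C1 and C3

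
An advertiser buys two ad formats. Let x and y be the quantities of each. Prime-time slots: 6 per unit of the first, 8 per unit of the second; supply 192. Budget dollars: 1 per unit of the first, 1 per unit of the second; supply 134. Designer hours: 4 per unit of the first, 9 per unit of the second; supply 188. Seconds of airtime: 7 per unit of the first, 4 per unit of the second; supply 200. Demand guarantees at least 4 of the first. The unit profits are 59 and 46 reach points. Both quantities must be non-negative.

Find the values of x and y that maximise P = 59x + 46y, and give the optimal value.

Corner points and P = 59x + 46y:
  (200/7, 0) → P = 11800/7
  (4, 0) → P = 236
  (112/11, 180/11) → P = 14888/11
  (26, 9/2) → P = 1741
  (4, 172/9) → P = 10036/9

At the optimal vertex, 6x + 8y = 192 and 7x + 4y = 200.
Solving simultaneously gives x = 26, y = 9/2.

x = 26, y = 9/2, maximum P = 1741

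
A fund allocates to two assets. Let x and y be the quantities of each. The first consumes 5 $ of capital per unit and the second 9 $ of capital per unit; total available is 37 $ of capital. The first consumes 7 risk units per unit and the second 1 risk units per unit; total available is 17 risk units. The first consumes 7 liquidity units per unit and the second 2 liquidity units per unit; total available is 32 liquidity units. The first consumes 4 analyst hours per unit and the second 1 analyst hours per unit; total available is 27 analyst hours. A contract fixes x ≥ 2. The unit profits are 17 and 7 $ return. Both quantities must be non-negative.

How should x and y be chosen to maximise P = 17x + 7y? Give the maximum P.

Feasible corners and P = 17x + 7y:
  (17/7, 0) → P = 289/7
  (2, 0) → P = 34
  (2, 3) → P = 55

x = 2, y = 3, maximum P = 55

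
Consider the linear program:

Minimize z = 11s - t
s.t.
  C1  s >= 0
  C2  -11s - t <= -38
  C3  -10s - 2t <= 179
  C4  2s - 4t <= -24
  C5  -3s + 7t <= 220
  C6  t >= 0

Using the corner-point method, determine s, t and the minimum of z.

s = 23/40, t = 1267/40, minimum z = -507/20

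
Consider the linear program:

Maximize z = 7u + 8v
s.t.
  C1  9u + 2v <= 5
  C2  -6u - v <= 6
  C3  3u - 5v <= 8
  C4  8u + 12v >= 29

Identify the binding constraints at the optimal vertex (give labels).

C1 and C2

Vertices and z = 7u + 8v:
  (-17/3, 28) → z = 553/3
  (1/46, 221/92) → z = 891/46
  (-101/64, 111/32) → z = 1069/64

The maximum is at (-17/3, 28). Substituting into each constraint, equality holds for C1 and C2; the remaining constraints have slack.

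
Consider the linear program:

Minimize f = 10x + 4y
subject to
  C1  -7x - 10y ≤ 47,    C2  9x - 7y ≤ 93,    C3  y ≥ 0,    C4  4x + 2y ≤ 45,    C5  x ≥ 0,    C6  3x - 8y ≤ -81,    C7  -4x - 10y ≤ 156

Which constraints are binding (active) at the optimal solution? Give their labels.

Vertices and f = 10x + 4y:
  (0, 45/2) → f = 90
  (99/19, 459/38) → f = 1908/19
  (0, 81/8) → f = 81/2

The minimum is at (0, 81/8). Substituting into each constraint, equality holds for C5 and C6; the remaining constraints have slack.

C5 and C6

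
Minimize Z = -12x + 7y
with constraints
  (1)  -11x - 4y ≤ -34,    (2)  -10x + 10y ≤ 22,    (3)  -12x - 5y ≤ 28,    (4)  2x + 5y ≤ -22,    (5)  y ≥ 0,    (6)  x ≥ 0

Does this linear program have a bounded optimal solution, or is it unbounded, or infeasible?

The boundaries -11x - 4y = -34 and -10x + 10y = 22 meet at (42/25, 97/25), but that point violates 2x + 5y ≤ -22. Every candidate vertex is excluded by some other constraint, so the feasible region is empty.

infeasible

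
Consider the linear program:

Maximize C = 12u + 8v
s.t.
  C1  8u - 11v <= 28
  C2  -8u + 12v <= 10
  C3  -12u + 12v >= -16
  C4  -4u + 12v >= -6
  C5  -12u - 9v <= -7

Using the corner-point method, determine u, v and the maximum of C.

u = 13/2, v = 31/6, maximum C = 358/3

Feasible corners and C = 12u + 8v:
  (13/2, 31/6) → C = 358/3
  (-1/36, 22/27) → C = 167/27
  (5/4, -1/12) → C = 43/3
  (23/30, -11/45) → C = 326/45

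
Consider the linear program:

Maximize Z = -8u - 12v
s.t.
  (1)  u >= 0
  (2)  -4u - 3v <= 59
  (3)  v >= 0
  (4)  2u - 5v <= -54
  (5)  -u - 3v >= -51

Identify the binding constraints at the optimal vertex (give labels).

(1) and (4)

Vertices and Z = -8u - 12v:
  (0, 54/5) → Z = -648/5
  (0, 17) → Z = -204
  (93/11, 156/11) → Z = -2616/11

The maximum is at (0, 54/5). Substituting into each constraint, equality holds for (1) and (4); the remaining constraints have slack.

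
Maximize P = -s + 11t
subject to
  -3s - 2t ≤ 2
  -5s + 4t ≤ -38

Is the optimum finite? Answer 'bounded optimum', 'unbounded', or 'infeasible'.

From the feasible point (34/11, -62/11), moving in the direction (4, 5) keeps every constraint satisfied while P increases without bound.

unbounded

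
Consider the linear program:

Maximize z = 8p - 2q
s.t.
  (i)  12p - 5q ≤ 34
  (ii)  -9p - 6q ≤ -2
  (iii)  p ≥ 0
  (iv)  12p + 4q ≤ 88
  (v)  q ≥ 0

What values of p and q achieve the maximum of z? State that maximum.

p = 16/3, q = 6, maximum z = 92/3

Vertices and z = 8p - 2q:
  (16/3, 6) → z = 92/3
  (17/6, 0) → z = 68/3
  (0, 1/3) → z = -2/3
  (2/9, 0) → z = 16/9
  (0, 22) → z = -44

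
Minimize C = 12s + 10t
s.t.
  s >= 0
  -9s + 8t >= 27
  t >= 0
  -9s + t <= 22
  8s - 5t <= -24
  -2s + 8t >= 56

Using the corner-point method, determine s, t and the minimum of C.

s = 0, t = 7, minimum C = 70

Corner points and C = 12s + 10t:
  (0, 22) → C = 220
  (0, 7) → C = 70
  (44/27, 200/27) → C = 2528/27
The feasible region is unbounded (it extends along (5, 8), (1, 9)), but C strictly increases along every unbounded feasible direction, so there is no improving ray and the minimum is attained at a vertex.

The binding constraints are s = 0 and -2s + 8t = 56.
Solving simultaneously gives s = 0, t = 7.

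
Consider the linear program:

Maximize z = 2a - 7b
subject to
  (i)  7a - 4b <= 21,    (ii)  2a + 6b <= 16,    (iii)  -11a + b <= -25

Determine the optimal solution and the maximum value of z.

a = 79/37, b = -56/37, maximum z = 550/37

Extreme points and z = 2a - 7b:
  (19/5, 7/5) → z = -11/5
  (79/37, -56/37) → z = 550/37
  (83/34, 63/34) → z = -275/34

The binding constraints are 7a - 4b = 21 and -11a + b = -25.
Solving simultaneously gives a = 79/37, b = -56/37.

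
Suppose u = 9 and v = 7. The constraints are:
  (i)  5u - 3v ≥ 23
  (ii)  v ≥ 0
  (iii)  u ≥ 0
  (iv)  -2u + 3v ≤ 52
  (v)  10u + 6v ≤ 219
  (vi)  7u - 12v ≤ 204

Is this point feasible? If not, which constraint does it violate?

(i): 24 ≥ 23 ✓
(ii): 7 ≥ 0 ✓
(iii): 9 ≥ 0 ✓
(iv): 3 ≤ 52 ✓
(v): 132 ≤ 219 ✓
(vi): -21 ≤ 204 ✓

feasible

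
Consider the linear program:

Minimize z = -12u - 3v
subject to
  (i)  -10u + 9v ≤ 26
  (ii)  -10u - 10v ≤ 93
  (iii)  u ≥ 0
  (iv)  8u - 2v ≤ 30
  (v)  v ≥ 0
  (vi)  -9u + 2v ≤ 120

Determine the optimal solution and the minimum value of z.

The binding constraints are -10u + 9v = 26 and 8u - 2v = 30.
Solving simultaneously gives u = 161/26, v = 127/13.

u = 161/26, v = 127/13, minimum z = -1347/13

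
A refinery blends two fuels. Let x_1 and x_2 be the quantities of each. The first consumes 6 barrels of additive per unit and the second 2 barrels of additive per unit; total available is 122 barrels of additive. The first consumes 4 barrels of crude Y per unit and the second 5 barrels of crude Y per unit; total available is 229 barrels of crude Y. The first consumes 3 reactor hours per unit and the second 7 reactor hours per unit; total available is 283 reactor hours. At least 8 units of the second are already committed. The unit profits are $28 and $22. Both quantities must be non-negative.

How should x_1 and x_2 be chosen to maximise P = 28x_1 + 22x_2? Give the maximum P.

x_1 = 8, x_2 = 37, maximum P = 1038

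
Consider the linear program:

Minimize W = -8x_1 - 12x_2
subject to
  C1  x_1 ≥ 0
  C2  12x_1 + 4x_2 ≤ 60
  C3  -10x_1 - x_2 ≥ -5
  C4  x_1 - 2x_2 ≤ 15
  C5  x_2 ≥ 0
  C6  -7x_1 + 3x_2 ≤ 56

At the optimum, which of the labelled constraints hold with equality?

C1 and C3

Corner points and W = -8x_1 - 12x_2:
  (0, 5) → W = -60
  (0, 0) → W = 0
  (1/2, 0) → W = -4

The minimum is at (0, 5). Substituting into each constraint, equality holds for C1 and C3; the remaining constraints have slack.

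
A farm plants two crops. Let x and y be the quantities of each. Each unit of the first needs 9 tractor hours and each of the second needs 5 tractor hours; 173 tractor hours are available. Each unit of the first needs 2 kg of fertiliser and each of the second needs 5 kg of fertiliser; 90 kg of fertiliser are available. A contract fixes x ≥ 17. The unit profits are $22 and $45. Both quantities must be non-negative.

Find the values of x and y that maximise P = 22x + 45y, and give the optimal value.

x = 17, y = 4, maximum P = 554

Feasible corners and P = 22x + 45y:
  (173/9, 0) → P = 3806/9
  (17, 0) → P = 374
  (17, 4) → P = 554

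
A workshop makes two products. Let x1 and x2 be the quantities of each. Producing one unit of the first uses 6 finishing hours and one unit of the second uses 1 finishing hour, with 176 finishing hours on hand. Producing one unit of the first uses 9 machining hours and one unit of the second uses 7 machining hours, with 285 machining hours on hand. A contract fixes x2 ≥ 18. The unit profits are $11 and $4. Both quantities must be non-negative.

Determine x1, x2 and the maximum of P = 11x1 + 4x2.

Extreme points and P = 11x1 + 4x2:
  (0, 285/7) → P = 1140/7
  (0, 18) → P = 72
  (53/3, 18) → P = 799/3

The binding constraints are 9x1 + 7x2 = 285 and x2 = 18.
Solving simultaneously gives x1 = 53/3, x2 = 18.

x1 = 53/3, x2 = 18, maximum P = 799/3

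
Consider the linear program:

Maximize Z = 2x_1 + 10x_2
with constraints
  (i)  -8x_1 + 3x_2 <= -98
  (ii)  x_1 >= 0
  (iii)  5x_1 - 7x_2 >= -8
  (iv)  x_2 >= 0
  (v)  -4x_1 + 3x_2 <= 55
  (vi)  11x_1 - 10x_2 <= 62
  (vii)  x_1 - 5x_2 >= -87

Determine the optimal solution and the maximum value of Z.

x_1 = 514/27, x_2 = 398/27, maximum Z = 5008/27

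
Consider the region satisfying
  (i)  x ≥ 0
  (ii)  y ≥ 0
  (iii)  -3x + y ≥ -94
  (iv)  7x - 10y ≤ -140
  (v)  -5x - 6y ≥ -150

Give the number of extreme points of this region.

Of the 10 pairwise boundary intersections, those satisfying every inequality are:
  (0, 14)
  (0, 25)
  (165/23, 875/46)

3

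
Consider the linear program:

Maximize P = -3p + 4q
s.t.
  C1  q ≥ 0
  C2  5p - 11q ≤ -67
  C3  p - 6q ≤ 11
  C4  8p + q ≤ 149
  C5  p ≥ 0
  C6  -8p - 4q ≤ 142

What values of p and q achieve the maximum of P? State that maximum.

p = 0, q = 149, maximum P = 596

Corner points and P = -3p + 4q:
  (524/31, 427/31) → P = 136/31
  (0, 67/11) → P = 268/11
  (0, 149) → P = 596

At the optimal vertex, 8p + q = 149 and p = 0.
Solving simultaneously gives p = 0, q = 149.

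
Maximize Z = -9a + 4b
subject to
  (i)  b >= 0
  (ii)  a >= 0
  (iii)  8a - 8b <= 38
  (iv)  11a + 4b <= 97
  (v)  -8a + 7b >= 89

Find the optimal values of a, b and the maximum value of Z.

a = 0, b = 97/4, maximum Z = 97

Corner points and Z = -9a + 4b:
  (0, 97/4) → Z = 97
  (0, 89/7) → Z = 356/7
  (323/109, 1755/109) → Z = 4113/109

At the optimal vertex, a = 0 and 11a + 4b = 97.
Solving simultaneously gives a = 0, b = 97/4.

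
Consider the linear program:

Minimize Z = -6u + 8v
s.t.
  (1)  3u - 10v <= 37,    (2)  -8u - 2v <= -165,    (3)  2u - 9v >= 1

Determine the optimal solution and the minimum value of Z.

u = 323/7, v = 71/7, minimum Z = -1370/7

Feasible corners and Z = -6u + 8v:
  (862/43, 199/86) → Z = -4376/43
  (323/7, 71/7) → Z = -1370/7
  (1487/76, 161/38) → Z = -167/2

The optimum lies where 3u - 10v = 37 and 2u - 9v = 1.
Solving simultaneously gives u = 323/7, v = 71/7.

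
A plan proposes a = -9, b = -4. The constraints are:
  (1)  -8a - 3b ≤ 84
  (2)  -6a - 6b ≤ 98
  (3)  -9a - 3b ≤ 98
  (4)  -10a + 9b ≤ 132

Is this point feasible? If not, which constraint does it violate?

(1): 84 ≤ 84 ✓
(2): 78 ≤ 98 ✓
(3): 93 ≤ 98 ✓
(4): 54 ≤ 132 ✓

feasible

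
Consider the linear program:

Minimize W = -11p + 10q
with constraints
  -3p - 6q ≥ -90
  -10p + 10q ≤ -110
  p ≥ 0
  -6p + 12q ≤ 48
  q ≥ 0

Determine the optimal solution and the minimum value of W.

The optimum lies where -3p - 6q = -90 and q = 0.
Solving simultaneously gives p = 30, q = 0.

p = 30, q = 0, minimum W = -330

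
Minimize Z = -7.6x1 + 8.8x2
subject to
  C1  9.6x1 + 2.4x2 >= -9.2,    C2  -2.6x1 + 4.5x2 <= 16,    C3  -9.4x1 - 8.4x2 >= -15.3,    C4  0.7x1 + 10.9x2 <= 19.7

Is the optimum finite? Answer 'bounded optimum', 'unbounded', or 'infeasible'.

unbounded

From the feasible point (-3689/2574, 4889/2574), moving in the direction (2.4, -9.6) keeps every constraint satisfied while Z decreases without bound.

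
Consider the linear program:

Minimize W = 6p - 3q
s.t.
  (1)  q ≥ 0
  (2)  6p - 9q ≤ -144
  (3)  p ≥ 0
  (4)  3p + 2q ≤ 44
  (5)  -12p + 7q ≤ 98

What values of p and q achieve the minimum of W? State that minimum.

p = 21/11, q = 190/11, minimum W = -444/11

Extreme points and W = 6p - 3q:
  (36/13, 232/13) → W = -480/13
  (21/11, 190/11) → W = -444/11
  (112/45, 274/15) → W = -598/15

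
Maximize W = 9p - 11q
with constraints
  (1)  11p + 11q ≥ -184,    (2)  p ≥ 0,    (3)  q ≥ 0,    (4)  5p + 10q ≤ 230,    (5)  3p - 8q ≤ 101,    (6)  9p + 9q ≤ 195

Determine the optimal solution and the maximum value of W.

p = 65/3, q = 0, maximum W = 195

The binding constraints are q = 0 and 9p + 9q = 195.
Solving simultaneously gives p = 65/3, q = 0.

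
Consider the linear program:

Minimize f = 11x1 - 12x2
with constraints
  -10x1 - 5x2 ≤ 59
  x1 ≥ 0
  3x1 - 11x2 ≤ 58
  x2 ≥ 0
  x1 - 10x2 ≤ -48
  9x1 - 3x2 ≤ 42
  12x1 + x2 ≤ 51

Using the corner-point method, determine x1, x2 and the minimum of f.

Extreme points and f = 11x1 - 12x2:
  (0, 24/5) → f = -288/5
  (0, 51) → f = -612
  (42/11, 57/11) → f = -222/11

At the optimal vertex, x1 = 0 and 12x1 + x2 = 51.
Solving simultaneously gives x1 = 0, x2 = 51.

x1 = 0, x2 = 51, minimum f = -612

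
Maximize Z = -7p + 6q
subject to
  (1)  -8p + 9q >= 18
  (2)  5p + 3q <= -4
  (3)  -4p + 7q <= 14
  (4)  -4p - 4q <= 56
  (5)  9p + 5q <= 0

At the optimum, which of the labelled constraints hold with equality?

(3) and (4)

Corner points and Z = -7p + 6q:
  (-30/23, 58/69) → Z = 326/23
  (-144/17, -94/17) → Z = 444/17
  (-70/47, 54/47) → Z = 814/47
  (-112/11, -42/11) → Z = 532/11

The maximum is at (-112/11, -42/11). Substituting into each constraint, equality holds for (3) and (4); the remaining constraints have slack.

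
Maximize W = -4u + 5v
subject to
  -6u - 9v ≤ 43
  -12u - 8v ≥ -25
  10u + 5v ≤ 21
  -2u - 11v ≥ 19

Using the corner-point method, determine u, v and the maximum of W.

u = -151/24, v = -7/12, maximum W = 89/4

Extreme points and W = -4u + 5v:
  (101/15, -139/15) → W = -1099/15
  (-151/24, -7/12) → W = 89/4
  (163/50, -58/25) → W = -616/25

The optimum lies where -6u - 9v = 43 and -2u - 11v = 19.
Solving simultaneously gives u = -151/24, v = -7/12.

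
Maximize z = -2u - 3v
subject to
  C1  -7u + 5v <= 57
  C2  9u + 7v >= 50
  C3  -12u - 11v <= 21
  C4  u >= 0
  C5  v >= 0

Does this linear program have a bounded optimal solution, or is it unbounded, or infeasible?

Corner points and z = -2u - 3v:
  (0, 57/5) → z = -171/5
  (0, 50/7) → z = -150/7
  (50/9, 0) → z = -100/9
The feasible region has finitely many vertices and no improving ray; the maximum is -100/9 at (50/9, 0).

bounded optimum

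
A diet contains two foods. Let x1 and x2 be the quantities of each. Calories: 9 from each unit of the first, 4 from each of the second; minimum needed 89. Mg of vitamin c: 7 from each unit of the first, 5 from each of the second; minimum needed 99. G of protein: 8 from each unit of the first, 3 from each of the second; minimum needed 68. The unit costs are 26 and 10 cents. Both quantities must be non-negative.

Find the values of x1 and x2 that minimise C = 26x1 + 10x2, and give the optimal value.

Feasible corners and C = 26x1 + 10x2:
  (0, 68/3) → C = 680/3
  (99/7, 0) → C = 2574/7
  (49/17, 268/17) → C = 3954/17
  (1, 20) → C = 226
The feasible region is unbounded (it extends along (0, 1), (1, 0)), but C strictly increases along every unbounded feasible direction, so there is no improving ray and the minimum is attained at a vertex.

At the optimal vertex, 9x1 + 4x2 = 89 and 8x1 + 3x2 = 68.
Solving simultaneously gives x1 = 1, x2 = 20.

x1 = 1, x2 = 20, minimum C = 226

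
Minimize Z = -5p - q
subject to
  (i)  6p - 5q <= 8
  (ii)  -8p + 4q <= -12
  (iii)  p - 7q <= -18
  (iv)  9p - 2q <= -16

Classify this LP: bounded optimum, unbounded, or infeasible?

infeasible

The boundaries 6p - 5q = 8 and p - 7q = -18 meet at (146/37, 116/37), but that point violates 9p - 2q ≤ -16. Every candidate vertex is excluded by some other constraint, so the feasible region is empty.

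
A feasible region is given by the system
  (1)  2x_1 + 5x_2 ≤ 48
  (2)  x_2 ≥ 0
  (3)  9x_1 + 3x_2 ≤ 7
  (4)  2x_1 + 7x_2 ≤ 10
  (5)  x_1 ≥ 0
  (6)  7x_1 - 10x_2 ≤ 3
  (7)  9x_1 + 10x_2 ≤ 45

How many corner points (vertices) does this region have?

Pairwise boundary intersections that survive every other constraint:
  (0, 0)
  (3/7, 0)
  (1/3, 4/3)
  (79/111, 22/111)
  (0, 10/7)

5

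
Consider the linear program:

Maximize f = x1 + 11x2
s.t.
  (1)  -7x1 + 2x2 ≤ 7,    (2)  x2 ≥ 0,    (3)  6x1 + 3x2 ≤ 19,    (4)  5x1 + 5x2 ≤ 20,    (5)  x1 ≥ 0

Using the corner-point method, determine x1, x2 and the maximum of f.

Corner points and f = x1 + 11x2:
  (1/9, 35/9) → f = 386/9
  (0, 7/2) → f = 77/2
  (19/6, 0) → f = 19/6
  (0, 0) → f = 0
  (7/3, 5/3) → f = 62/3

At the optimal vertex, -7x1 + 2x2 = 7 and 5x1 + 5x2 = 20.
Solving simultaneously gives x1 = 1/9, x2 = 35/9.

x1 = 1/9, x2 = 35/9, maximum f = 386/9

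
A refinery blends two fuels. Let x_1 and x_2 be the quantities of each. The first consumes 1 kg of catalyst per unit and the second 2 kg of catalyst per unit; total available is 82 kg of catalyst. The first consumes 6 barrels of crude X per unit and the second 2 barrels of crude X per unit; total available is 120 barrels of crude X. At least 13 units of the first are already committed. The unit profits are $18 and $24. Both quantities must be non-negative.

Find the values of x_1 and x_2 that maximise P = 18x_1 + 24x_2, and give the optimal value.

Feasible corners and P = 18x_1 + 24x_2:
  (20, 0) → P = 360
  (13, 0) → P = 234
  (13, 21) → P = 738

The optimum lies where 6x_1 + 2x_2 = 120 and x_1 = 13.
Solving simultaneously gives x_1 = 13, x_2 = 21.

x_1 = 13, x_2 = 21, maximum P = 738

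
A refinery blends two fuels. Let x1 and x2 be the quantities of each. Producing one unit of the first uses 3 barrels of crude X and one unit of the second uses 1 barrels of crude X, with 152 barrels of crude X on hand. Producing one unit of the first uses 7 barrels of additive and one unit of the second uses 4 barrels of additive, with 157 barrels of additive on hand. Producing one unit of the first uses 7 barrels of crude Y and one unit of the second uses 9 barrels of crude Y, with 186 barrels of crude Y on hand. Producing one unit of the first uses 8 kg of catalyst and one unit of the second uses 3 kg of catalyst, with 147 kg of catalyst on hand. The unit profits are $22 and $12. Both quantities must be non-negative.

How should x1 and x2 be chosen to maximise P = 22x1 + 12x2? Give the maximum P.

x1 = 15, x2 = 9, maximum P = 438

At the optimal vertex, 7x1 + 9x2 = 186 and 8x1 + 3x2 = 147.
Solving simultaneously gives x1 = 15, x2 = 9.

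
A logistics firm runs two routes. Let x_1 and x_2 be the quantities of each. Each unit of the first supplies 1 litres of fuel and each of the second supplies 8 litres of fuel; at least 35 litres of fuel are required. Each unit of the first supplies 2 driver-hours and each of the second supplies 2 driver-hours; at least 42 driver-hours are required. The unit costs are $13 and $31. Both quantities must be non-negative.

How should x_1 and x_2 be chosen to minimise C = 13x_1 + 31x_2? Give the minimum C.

x_1 = 19, x_2 = 2, minimum C = 309

Vertices and C = 13x_1 + 31x_2:
  (0, 21) → C = 651
  (35, 0) → C = 455
  (19, 2) → C = 309
The feasible region is unbounded (it extends along (0, 1), (1, 0)), but C strictly increases along every unbounded feasible direction, so there is no improving ray and the minimum is attained at a vertex.

At the optimal vertex, x_1 + 8x_2 = 35 and 2x_1 + 2x_2 = 42.
Solving simultaneously gives x_1 = 19, x_2 = 2.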